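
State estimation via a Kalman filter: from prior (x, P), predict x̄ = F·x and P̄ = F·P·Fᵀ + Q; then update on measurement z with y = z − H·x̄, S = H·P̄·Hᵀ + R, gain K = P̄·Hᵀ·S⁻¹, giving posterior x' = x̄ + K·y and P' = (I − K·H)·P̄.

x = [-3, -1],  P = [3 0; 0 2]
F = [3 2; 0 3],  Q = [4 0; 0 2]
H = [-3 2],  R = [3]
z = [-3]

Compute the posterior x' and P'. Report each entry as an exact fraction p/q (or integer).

x' = [-40/29, -99/29]
P' = [2661/290 1926/145; 1926/145 2892/145]

x̄ = F·x = [-11, -3]
P̄ = F·P·Fᵀ + Q = [39 12; 12 20]
y = z − H·x̄ = [-30]
S = H·P̄·Hᵀ + R = [290]
K = P̄·Hᵀ·S⁻¹ = [-93/290; 2/145]
x' = x̄ + K·y = [-40/29, -99/29]
P' = (I − K·H)·P̄ = [2661/290 1926/145; 1926/145 2892/145]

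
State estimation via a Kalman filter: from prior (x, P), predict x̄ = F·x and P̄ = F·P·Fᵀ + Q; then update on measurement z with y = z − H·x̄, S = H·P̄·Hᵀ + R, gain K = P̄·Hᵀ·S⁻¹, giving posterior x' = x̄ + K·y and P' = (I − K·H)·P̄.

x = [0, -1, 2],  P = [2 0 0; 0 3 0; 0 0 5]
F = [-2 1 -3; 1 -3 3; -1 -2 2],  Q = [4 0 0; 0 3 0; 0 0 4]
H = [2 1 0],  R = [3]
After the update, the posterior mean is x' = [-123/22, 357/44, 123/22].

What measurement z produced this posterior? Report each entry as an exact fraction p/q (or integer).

z = [-3]

x̄ = F·x = [-7, 9, 6]
P̄ = F·P·Fᵀ + Q = [60 -58 -32; -58 77 46; -32 46 38]
S = H·P̄·Hᵀ + R = [88]
K = P̄·Hᵀ·S⁻¹ = [31/44; -39/88; -9/44]
x' − x̄ = [31/22, -39/44, -9/22] = K·y
y = (KᵀK)⁻¹·Kᵀ·(x' − x̄) = [2]
z = y + H·x̄ = [2] + [-5] = [-3]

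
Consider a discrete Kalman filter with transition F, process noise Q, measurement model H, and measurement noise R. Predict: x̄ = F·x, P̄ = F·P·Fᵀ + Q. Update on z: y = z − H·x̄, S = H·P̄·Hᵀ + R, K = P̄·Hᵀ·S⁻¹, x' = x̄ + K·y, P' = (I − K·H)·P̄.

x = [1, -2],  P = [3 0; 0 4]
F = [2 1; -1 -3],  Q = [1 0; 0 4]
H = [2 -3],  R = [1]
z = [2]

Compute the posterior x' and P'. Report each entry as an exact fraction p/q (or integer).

x' = [187/84, 185/224]
P' = [115/21 101/28; 101/28 557/224]

x̄ = F·x = [0, 5]
P̄ = F·P·Fᵀ + Q = [17 -18; -18 43]
y = z − H·x̄ = [17]
S = H·P̄·Hᵀ + R = [672]
K = P̄·Hᵀ·S⁻¹ = [11/84; -55/224]
x' = x̄ + K·y = [187/84, 185/224]
P' = (I − K·H)·P̄ = [115/21 101/28; 101/28 557/224]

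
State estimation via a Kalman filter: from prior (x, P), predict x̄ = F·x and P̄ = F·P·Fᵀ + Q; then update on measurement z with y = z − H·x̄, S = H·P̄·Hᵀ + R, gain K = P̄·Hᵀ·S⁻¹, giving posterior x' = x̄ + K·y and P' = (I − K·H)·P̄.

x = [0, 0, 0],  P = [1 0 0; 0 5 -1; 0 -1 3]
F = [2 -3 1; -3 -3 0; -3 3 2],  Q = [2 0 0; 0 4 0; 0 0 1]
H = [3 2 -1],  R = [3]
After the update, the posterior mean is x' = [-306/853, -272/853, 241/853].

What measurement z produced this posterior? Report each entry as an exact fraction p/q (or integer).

x̄ = F·x = [0, 0, 0]
P̄ = F·P·Fᵀ + Q = [60 42 -42; 42 58 -30; -42 -30 55]
S = H·P̄·Hᵀ + R = [1706]
K = P̄·Hᵀ·S⁻¹ = [153/853; 136/853; -241/1706]
x' − x̄ = [-306/853, -272/853, 241/853] = K·y
y = (KᵀK)⁻¹·Kᵀ·(x' − x̄) = [-2]
z = y + H·x̄ = [-2] + [0] = [-2]

z = [-2]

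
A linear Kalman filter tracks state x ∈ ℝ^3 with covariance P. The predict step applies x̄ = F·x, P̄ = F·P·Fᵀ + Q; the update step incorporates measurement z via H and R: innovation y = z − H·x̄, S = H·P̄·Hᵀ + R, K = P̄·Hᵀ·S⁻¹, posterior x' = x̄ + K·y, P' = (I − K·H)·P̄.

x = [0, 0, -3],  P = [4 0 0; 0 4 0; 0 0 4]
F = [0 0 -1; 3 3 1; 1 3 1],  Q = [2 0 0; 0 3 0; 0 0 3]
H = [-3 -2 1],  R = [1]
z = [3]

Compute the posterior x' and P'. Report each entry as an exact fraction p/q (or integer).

x' = [72/31, -234/31, -321/62]
P' = [460/93 -1030/93 -229/31; -1030/93 2929/93 907/31; -229/31 907/31 2239/62]

x̄ = F·x = [3, -3, -3]
P̄ = F·P·Fᵀ + Q = [6 -4 -4; -4 79 52; -4 52 47]
y = z − H·x̄ = [9]
S = H·P̄·Hᵀ + R = [186]
K = P̄·Hᵀ·S⁻¹ = [-7/93; -47/93; -15/62]
x' = x̄ + K·y = [72/31, -234/31, -321/62]
P' = (I − K·H)·P̄ = [460/93 -1030/93 -229/31; -1030/93 2929/93 907/31; -229/31 907/31 2239/62]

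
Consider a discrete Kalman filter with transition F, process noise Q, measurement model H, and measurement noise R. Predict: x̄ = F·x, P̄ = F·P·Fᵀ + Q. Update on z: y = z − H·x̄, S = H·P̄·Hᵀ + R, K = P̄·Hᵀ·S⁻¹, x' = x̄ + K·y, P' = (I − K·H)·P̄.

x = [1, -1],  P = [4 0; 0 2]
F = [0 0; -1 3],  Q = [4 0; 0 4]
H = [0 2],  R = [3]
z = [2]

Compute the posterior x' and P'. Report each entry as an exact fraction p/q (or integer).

x̄ = F·x = [0, -4]
P̄ = F·P·Fᵀ + Q = [4 0; 0 26]
y = z − H·x̄ = [10]
S = H·P̄·Hᵀ + R = [107]
K = P̄·Hᵀ·S⁻¹ = [0; 52/107]
x' = x̄ + K·y = [0, 92/107]
P' = (I − K·H)·P̄ = [4 0; 0 78/107]

x' = [0, 92/107]
P' = [4 0; 0 78/107]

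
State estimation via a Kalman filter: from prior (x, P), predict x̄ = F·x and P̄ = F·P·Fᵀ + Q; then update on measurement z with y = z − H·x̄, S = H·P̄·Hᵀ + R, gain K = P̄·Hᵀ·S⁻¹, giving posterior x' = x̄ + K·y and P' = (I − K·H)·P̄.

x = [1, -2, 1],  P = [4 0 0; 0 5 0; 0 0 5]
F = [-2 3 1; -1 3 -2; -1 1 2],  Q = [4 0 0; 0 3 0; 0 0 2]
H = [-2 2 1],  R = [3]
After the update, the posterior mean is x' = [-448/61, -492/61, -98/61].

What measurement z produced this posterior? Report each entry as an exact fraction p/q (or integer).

z = [-3]

x̄ = F·x = [-7, -9, -1]
P̄ = F·P·Fᵀ + Q = [70 43 33; 43 72 -1; 33 -1 31]
S = H·P̄·Hᵀ + R = [122]
K = P̄·Hᵀ·S⁻¹ = [-21/122; 57/122; -37/122]
x' − x̄ = [-21/61, 57/61, -37/61] = K·y
y = (KᵀK)⁻¹·Kᵀ·(x' − x̄) = [2]
z = y + H·x̄ = [2] + [-5] = [-3]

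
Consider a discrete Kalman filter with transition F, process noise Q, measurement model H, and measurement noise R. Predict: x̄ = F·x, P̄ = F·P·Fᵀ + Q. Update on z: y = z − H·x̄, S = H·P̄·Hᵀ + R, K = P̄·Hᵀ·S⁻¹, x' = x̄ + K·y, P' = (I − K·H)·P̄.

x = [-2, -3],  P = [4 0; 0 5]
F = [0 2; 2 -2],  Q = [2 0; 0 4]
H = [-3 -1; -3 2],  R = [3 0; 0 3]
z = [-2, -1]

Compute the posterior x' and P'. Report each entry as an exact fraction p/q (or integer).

x' = [6152/13679, 2178/13679]
P' = [2466/13679 1380/13679; 1380/13679 8760/13679]

x̄ = F·x = [-6, 2]
P̄ = F·P·Fᵀ + Q = [22 -20; -20 40]
y = z − H·x̄ = [-18, -23]
S = H·P̄·Hᵀ + R = [121 178; 178 601]
K = P̄·Hᵀ·S⁻¹ = [-2926/13679 -1546/13679; -4300/13679 4460/13679]
x' = x̄ + K·y = [6152/13679, 2178/13679]
P' = (I − K·H)·P̄ = [2466/13679 1380/13679; 1380/13679 8760/13679]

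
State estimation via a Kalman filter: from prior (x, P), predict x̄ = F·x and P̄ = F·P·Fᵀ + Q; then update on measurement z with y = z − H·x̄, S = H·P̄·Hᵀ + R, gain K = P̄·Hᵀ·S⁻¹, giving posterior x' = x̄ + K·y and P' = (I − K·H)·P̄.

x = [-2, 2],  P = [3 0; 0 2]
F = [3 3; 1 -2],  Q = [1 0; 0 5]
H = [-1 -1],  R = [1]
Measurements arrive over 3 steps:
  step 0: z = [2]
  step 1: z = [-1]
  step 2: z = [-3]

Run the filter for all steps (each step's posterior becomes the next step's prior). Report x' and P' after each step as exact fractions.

step 0: x' = [172/57, -290/57], P' = [773/57 -730/57; -730/57 743/57]
step 1: x' = [-25648/3835, 59307/7670], P' = [34459/3835 -34153/3835; -34153/3835 75307/7670]
step 2: x' = [2940170/685237, -150478/97891], P' = [6637409/685237 -943056/97891; -943056/97891 1034706/97891]

step 0: x̄ = F·x = [0, -6]
step 0: P̄ = F·P·Fᵀ + Q = [46 -3; -3 16]
step 0: y = z − H·x̄ = [-4]
step 0: S = H·P̄·Hᵀ + R = [57]
step 0: K = P̄·Hᵀ·S⁻¹ = [-43/57; -13/57]
step 0: x' = x̄ + K·y = [172/57, -290/57]
step 0: P' = (I − K·H)·P̄ = [773/57 -730/57; -730/57 743/57]
step 1: x̄ = F·x = [-118/19, 752/57]
step 1: P̄ = F·P·Fᵀ + Q = [187/19 17/19; 17/19 6950/57]
step 1: y = z − H·x̄ = [341/57]
step 1: S = H·P̄·Hᵀ + R = [7670/57]
step 1: K = P̄·Hᵀ·S⁻¹ = [-306/3835; -7001/7670]
step 1: x' = x̄ + K·y = [-25648/3835, 59307/7670]
step 1: P' = (I − K·H)·P̄ = [34459/3835 -34153/3835; -34153/3835 75307/7670]
step 2: x̄ = F·x = [24033/7670, -1307/59]
step 2: P̄ = F·P·Fᵀ + Q = [76187/7670 -309/59; -309/59 5244/59]
step 2: y = z − H·x̄ = [-168887/7670]
step 2: S = H·P̄·Hᵀ + R = [685237/7670]
step 2: K = P̄·Hᵀ·S⁻¹ = [-36017/685237; -91650/97891]
step 2: x' = x̄ + K·y = [2940170/685237, -150478/97891]
step 2: P' = (I − K·H)·P̄ = [6637409/685237 -943056/97891; -943056/97891 1034706/97891]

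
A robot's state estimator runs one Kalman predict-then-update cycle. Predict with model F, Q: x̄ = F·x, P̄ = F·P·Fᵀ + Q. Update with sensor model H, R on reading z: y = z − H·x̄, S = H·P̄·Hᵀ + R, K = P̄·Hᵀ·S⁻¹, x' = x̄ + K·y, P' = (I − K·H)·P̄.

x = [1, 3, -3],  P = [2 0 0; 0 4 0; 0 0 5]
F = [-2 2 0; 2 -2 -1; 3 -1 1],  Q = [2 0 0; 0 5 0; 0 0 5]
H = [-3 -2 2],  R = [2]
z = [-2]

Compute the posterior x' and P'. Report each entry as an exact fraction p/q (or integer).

x̄ = F·x = [4, -1, -3]
P̄ = F·P·Fᵀ + Q = [26 -24 -20; -24 34 15; -20 15 32]
y = z − H·x̄ = [14]
S = H·P̄·Hᵀ + R = [332]
K = P̄·Hᵀ·S⁻¹ = [-35/166; 17/166; 47/166]
x' = x̄ + K·y = [87/83, 36/83, 80/83]
P' = (I − K·H)·P̄ = [933/83 -1397/83 -15/83; -1397/83 2533/83 446/83; -15/83 446/83 447/83]

x' = [87/83, 36/83, 80/83]
P' = [933/83 -1397/83 -15/83; -1397/83 2533/83 446/83; -15/83 446/83 447/83]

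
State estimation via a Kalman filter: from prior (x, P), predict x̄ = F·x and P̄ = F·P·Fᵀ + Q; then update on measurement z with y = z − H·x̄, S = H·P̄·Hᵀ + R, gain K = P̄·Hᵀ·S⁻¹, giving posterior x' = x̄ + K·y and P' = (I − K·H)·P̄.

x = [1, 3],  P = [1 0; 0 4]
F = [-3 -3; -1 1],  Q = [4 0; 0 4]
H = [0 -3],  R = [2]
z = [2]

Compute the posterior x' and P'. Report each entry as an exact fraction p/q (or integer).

x̄ = F·x = [-12, 2]
P̄ = F·P·Fᵀ + Q = [49 -9; -9 9]
y = z − H·x̄ = [8]
S = H·P̄·Hᵀ + R = [83]
K = P̄·Hᵀ·S⁻¹ = [27/83; -27/83]
x' = x̄ + K·y = [-780/83, -50/83]
P' = (I − K·H)·P̄ = [3338/83 -18/83; -18/83 18/83]

x' = [-780/83, -50/83]
P' = [3338/83 -18/83; -18/83 18/83]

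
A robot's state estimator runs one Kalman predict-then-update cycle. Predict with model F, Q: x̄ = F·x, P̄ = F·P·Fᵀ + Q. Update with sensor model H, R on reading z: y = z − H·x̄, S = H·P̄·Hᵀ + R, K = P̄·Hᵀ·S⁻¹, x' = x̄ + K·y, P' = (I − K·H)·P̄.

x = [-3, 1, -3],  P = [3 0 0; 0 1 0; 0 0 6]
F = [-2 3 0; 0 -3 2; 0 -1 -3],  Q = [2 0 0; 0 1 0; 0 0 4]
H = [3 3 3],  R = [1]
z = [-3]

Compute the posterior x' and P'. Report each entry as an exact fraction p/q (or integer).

x' = [1224/235, -1467/235, 17/235]
P' = [4316/235 -1323/235 -2982/235; -1323/235 7414/235 -6099/235; -2982/235 -6099/235 9104/235]

x̄ = F·x = [9, -9, 8]
P̄ = F·P·Fᵀ + Q = [23 -9 -3; -9 34 -33; -3 -33 59]
y = z − H·x̄ = [-27]
S = H·P̄·Hᵀ + R = [235]
K = P̄·Hᵀ·S⁻¹ = [33/235; -24/235; 69/235]
x' = x̄ + K·y = [1224/235, -1467/235, 17/235]
P' = (I − K·H)·P̄ = [4316/235 -1323/235 -2982/235; -1323/235 7414/235 -6099/235; -2982/235 -6099/235 9104/235]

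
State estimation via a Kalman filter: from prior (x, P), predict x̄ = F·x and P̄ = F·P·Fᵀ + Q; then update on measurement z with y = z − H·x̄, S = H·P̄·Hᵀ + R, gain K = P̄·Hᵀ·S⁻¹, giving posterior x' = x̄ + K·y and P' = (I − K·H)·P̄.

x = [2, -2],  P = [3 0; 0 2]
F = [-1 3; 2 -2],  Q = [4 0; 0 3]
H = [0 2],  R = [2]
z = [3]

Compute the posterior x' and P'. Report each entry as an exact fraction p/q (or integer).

x' = [-142/47, 77/47]
P' = [527/47 -18/47; -18/47 23/47]

x̄ = F·x = [-8, 8]
P̄ = F·P·Fᵀ + Q = [25 -18; -18 23]
y = z − H·x̄ = [-13]
S = H·P̄·Hᵀ + R = [94]
K = P̄·Hᵀ·S⁻¹ = [-18/47; 23/47]
x' = x̄ + K·y = [-142/47, 77/47]
P' = (I − K·H)·P̄ = [527/47 -18/47; -18/47 23/47]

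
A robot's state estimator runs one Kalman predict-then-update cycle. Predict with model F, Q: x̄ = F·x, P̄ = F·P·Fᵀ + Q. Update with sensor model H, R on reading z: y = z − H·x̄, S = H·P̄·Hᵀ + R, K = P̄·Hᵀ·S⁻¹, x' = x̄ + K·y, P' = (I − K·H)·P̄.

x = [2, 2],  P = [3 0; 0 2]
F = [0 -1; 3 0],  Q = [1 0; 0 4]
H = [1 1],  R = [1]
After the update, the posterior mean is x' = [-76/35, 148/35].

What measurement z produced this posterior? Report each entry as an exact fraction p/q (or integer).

x̄ = F·x = [-2, 6]
P̄ = F·P·Fᵀ + Q = [3 0; 0 31]
S = H·P̄·Hᵀ + R = [35]
K = P̄·Hᵀ·S⁻¹ = [3/35; 31/35]
x' − x̄ = [-6/35, -62/35] = K·y
y = (KᵀK)⁻¹·Kᵀ·(x' − x̄) = [-2]
z = y + H·x̄ = [-2] + [4] = [2]

z = [2]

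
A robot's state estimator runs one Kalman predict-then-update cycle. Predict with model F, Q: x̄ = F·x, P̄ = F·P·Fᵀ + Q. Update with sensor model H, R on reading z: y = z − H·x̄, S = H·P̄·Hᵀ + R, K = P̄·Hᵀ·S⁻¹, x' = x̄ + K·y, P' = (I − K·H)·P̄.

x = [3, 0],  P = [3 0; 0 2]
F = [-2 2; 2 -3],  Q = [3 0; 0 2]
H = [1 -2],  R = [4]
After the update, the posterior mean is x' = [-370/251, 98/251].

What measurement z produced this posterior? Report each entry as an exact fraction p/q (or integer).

z = [-2]

x̄ = F·x = [-6, 6]
P̄ = F·P·Fᵀ + Q = [23 -24; -24 32]
S = H·P̄·Hᵀ + R = [251]
K = P̄·Hᵀ·S⁻¹ = [71/251; -88/251]
x' − x̄ = [1136/251, -1408/251] = K·y
y = (KᵀK)⁻¹·Kᵀ·(x' − x̄) = [16]
z = y + H·x̄ = [16] + [-18] = [-2]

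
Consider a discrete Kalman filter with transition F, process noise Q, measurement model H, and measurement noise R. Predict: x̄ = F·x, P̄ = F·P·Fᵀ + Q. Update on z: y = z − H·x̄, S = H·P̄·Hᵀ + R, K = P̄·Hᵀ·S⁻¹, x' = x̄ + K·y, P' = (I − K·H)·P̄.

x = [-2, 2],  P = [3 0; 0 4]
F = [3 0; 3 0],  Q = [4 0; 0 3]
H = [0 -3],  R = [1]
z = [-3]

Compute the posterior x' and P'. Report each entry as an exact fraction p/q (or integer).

x̄ = F·x = [-6, -6]
P̄ = F·P·Fᵀ + Q = [31 27; 27 30]
y = z − H·x̄ = [-21]
S = H·P̄·Hᵀ + R = [271]
K = P̄·Hᵀ·S⁻¹ = [-81/271; -90/271]
x' = x̄ + K·y = [75/271, 264/271]
P' = (I − K·H)·P̄ = [1840/271 27/271; 27/271 30/271]

x' = [75/271, 264/271]
P' = [1840/271 27/271; 27/271 30/271]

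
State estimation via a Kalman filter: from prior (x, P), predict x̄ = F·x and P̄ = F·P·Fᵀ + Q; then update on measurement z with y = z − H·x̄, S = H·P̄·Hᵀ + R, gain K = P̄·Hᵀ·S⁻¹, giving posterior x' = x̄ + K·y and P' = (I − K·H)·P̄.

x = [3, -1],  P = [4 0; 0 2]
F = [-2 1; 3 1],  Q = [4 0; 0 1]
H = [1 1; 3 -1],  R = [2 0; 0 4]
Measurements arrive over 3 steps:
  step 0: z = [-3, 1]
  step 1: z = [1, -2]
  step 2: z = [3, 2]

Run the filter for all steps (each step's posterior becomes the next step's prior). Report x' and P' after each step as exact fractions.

step 0: x̄ = F·x = [-7, 8]
step 0: P̄ = F·P·Fᵀ + Q = [22 -22; -22 39]
step 0: y = z − H·x̄ = [-4, 30]
step 0: S = H·P̄·Hᵀ + R = [19 -17; -17 373]
step 0: K = P̄·Hᵀ·S⁻¹ = [68/309 76/309; 2278/3399 -853/3399]
step 0: x' = x̄ + K·y = [-155/309, -7510/3399]
step 0: P' = (I − K·H)·P̄ = [110/309 26/309; 26/309 4270/3399]
step 1: x̄ = F·x = [-4100/3399, -12625/3399]
step 1: P̄ = F·P·Fᵀ + Q = [21562/3399 -2704/3399; -2704/3399 20275/3399]
step 1: y = z − H·x̄ = [6708/1133, -7123/3399]
step 1: S = H·P̄·Hᵀ + R = [14409/1133 13001/1133; 13001/1133 244153/3399]
step 1: K = P̄·Hᵀ·S⁻¹ = [290648/1328739 106774/442913; 264646/442913 -93773/442913]
step 1: x' = x̄ + K·y = [-553246/1328739, 118242/442913]
step 1: P' = (I − K·H)·P̄ = [465646/1328739 38550/442913; 38550/442913 490742/442913]
step 2: x̄ = F·x = [1461218/1328739, -435004/442913]
step 2: P̄ = F·P·Fᵀ + Q = [8187166/1328739 -402000/442913; -402000/442913 2561893/442913]
step 2: y = z − H·x̄ = [3830011/1328739, -1010396/442913]
step 2: S = H·P̄·Hᵀ + R = [16118323/1328739 4821273/442913; 4821273/442913 31307043/442913]
step 2: K = P̄·Hᵀ·S⁻¹ = [35495128/163645009 118290550/490935027; 96842838/163645009 -103826731/490935027]
step 2: x' = x̄ + K·y = [576969890/490935027, 592117522/490935027]
step 2: P' = (I − K·H)·P̄ = [171533242/490935027 41437526/490935027; 41437526/490935027 539619502/490935027]

step 0: x' = [-155/309, -7510/3399], P' = [110/309 26/309; 26/309 4270/3399]
step 1: x' = [-553246/1328739, 118242/442913], P' = [465646/1328739 38550/442913; 38550/442913 490742/442913]
step 2: x' = [576969890/490935027, 592117522/490935027], P' = [171533242/490935027 41437526/490935027; 41437526/490935027 539619502/490935027]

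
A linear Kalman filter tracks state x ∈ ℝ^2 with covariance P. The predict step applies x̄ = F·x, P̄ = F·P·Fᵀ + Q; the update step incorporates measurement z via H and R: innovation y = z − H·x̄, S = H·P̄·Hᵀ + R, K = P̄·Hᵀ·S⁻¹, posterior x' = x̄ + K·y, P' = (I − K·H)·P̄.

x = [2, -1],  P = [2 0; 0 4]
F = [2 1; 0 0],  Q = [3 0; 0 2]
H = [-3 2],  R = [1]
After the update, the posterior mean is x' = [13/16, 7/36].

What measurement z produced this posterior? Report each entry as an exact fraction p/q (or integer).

z = [-2]

x̄ = F·x = [3, 0]
P̄ = F·P·Fᵀ + Q = [15 0; 0 2]
S = H·P̄·Hᵀ + R = [144]
K = P̄·Hᵀ·S⁻¹ = [-5/16; 1/36]
x' − x̄ = [-35/16, 7/36] = K·y
y = (KᵀK)⁻¹·Kᵀ·(x' − x̄) = [7]
z = y + H·x̄ = [7] + [-9] = [-2]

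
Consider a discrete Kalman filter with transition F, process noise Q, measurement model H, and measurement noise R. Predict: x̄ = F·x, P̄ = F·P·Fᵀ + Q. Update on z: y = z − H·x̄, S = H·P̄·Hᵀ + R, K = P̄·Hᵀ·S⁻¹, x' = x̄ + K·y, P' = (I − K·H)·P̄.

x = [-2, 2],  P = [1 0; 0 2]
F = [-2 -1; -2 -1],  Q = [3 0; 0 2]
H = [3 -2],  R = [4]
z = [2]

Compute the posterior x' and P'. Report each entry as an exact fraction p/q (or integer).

x̄ = F·x = [2, 2]
P̄ = F·P·Fᵀ + Q = [9 6; 6 8]
y = z − H·x̄ = [0]
S = H·P̄·Hᵀ + R = [45]
K = P̄·Hᵀ·S⁻¹ = [1/3; 2/45]
x' = x̄ + K·y = [2, 2]
P' = (I − K·H)·P̄ = [4 16/3; 16/3 356/45]

x' = [2, 2]
P' = [4 16/3; 16/3 356/45]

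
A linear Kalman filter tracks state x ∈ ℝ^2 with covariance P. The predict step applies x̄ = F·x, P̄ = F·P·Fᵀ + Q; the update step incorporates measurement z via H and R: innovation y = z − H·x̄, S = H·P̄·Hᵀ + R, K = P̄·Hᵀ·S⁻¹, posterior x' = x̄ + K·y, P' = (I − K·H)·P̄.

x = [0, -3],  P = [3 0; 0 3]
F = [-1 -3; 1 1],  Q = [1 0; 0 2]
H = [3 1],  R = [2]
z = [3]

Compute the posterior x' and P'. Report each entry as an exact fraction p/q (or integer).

x̄ = F·x = [9, -3]
P̄ = F·P·Fᵀ + Q = [31 -12; -12 8]
y = z − H·x̄ = [-21]
S = H·P̄·Hᵀ + R = [217]
K = P̄·Hᵀ·S⁻¹ = [81/217; -4/31]
x' = x̄ + K·y = [36/31, -9/31]
P' = (I − K·H)·P̄ = [166/217 -48/31; -48/31 136/31]

x' = [36/31, -9/31]
P' = [166/217 -48/31; -48/31 136/31]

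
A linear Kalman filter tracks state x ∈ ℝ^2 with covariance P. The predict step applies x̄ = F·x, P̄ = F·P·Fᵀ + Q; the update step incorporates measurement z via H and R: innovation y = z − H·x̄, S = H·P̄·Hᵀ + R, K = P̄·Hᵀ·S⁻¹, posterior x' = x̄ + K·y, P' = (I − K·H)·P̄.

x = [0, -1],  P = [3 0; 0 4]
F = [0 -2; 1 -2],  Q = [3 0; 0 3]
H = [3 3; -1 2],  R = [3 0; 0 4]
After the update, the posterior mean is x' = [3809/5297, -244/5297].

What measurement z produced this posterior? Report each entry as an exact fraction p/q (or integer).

x̄ = F·x = [2, 2]
P̄ = F·P·Fᵀ + Q = [19 16; 16 22]
S = H·P̄·Hᵀ + R = [660 123; 123 47]
K = P̄·Hᵀ·S⁻¹ = [1112/5297 -1445/5297; 638/5297 1486/5297]
x' − x̄ = [-6785/5297, -10838/5297] = K·y
y = (KᵀK)⁻¹·Kᵀ·(x' − x̄) = [-10, -3]
z = y + H·x̄ = [-10, -3] + [12, 2] = [2, -1]

z = [2, -1]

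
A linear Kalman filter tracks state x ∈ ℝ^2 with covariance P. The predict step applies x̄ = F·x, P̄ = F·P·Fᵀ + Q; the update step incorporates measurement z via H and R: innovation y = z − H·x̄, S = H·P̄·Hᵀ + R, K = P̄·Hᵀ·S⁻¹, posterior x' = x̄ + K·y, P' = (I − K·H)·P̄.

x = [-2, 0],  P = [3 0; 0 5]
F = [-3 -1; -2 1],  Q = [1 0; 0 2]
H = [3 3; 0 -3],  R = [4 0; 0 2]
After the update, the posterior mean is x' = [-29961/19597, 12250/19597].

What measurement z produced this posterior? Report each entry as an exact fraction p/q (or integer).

z = [-3, -2]

x̄ = F·x = [6, 4]
P̄ = F·P·Fᵀ + Q = [33 13; 13 19]
S = H·P̄·Hᵀ + R = [706 -288; -288 173]
K = P̄·Hᵀ·S⁻¹ = [6321/19597 6105/19597; 96/19597 -6297/19597]
x' − x̄ = [-147543/19597, -66138/19597] = K·y
y = (KᵀK)⁻¹·Kᵀ·(x' − x̄) = [-33, 10]
z = y + H·x̄ = [-33, 10] + [30, -12] = [-3, -2]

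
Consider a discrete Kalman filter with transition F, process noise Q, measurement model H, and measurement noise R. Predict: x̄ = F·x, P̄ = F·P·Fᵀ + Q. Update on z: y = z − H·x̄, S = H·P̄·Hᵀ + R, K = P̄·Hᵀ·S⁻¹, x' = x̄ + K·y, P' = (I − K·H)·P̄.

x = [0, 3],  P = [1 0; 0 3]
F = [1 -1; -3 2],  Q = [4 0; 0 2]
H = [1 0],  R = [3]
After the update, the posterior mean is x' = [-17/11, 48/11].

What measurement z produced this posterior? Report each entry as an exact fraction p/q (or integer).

z = [-1]

x̄ = F·x = [-3, 6]
P̄ = F·P·Fᵀ + Q = [8 -9; -9 23]
S = H·P̄·Hᵀ + R = [11]
K = P̄·Hᵀ·S⁻¹ = [8/11; -9/11]
x' − x̄ = [16/11, -18/11] = K·y
y = (KᵀK)⁻¹·Kᵀ·(x' − x̄) = [2]
z = y + H·x̄ = [2] + [-3] = [-1]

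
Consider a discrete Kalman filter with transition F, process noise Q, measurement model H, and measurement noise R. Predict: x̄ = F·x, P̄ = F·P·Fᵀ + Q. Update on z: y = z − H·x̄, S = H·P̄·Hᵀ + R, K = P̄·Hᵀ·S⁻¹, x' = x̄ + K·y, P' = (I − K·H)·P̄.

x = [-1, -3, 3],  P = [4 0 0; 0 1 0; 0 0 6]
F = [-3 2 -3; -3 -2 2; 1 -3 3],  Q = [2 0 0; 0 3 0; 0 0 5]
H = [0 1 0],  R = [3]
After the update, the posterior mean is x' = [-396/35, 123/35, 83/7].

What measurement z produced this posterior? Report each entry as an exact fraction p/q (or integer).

x̄ = F·x = [-12, 15, 17]
P̄ = F·P·Fᵀ + Q = [96 -4 -72; -4 67 30; -72 30 72]
S = H·P̄·Hᵀ + R = [70]
K = P̄·Hᵀ·S⁻¹ = [-2/35; 67/70; 3/7]
x' − x̄ = [24/35, -402/35, -36/7] = K·y
y = (KᵀK)⁻¹·Kᵀ·(x' − x̄) = [-12]
z = y + H·x̄ = [-12] + [15] = [3]

z = [3]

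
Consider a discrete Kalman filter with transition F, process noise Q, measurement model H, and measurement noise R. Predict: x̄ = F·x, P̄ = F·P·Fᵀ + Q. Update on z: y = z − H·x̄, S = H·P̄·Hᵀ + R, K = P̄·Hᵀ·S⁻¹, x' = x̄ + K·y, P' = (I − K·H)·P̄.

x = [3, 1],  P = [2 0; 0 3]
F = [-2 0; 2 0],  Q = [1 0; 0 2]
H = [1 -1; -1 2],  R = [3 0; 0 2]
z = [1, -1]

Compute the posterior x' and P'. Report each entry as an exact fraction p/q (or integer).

x' = [-7/115, -10/23]
P' = [418/345 32/69; 32/69 38/69]

x̄ = F·x = [-6, 6]
P̄ = F·P·Fᵀ + Q = [9 -8; -8 10]
y = z − H·x̄ = [13, -19]
S = H·P̄·Hᵀ + R = [38 -53; -53 83]
K = P̄·Hᵀ·S⁻¹ = [86/345 -49/345; -2/69 22/69]
x' = x̄ + K·y = [-7/115, -10/23]
P' = (I − K·H)·P̄ = [418/345 32/69; 32/69 38/69]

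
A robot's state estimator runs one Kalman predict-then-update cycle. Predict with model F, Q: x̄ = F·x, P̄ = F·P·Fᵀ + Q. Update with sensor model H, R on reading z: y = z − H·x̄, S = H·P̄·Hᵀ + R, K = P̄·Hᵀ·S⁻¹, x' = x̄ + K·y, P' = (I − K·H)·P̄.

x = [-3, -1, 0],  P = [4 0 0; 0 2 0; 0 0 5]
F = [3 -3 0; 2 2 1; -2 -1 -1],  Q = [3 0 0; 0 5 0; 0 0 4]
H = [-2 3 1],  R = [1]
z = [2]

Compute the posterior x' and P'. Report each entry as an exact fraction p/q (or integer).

x' = [-678/85, -2349/340, 574/85]
P' = [2541/85 2292/85 -1818/85; 2292/85 8751/340 -1966/85; -1818/85 -1966/85 2259/85]

x̄ = F·x = [-6, -8, 7]
P̄ = F·P·Fᵀ + Q = [57 12 -18; 12 34 -25; -18 -25 27]
y = z − H·x̄ = [7]
S = H·P̄·Hᵀ + R = [340]
K = P̄·Hᵀ·S⁻¹ = [-24/85; 53/340; -3/85]
x' = x̄ + K·y = [-678/85, -2349/340, 574/85]
P' = (I − K·H)·P̄ = [2541/85 2292/85 -1818/85; 2292/85 8751/340 -1966/85; -1818/85 -1966/85 2259/85]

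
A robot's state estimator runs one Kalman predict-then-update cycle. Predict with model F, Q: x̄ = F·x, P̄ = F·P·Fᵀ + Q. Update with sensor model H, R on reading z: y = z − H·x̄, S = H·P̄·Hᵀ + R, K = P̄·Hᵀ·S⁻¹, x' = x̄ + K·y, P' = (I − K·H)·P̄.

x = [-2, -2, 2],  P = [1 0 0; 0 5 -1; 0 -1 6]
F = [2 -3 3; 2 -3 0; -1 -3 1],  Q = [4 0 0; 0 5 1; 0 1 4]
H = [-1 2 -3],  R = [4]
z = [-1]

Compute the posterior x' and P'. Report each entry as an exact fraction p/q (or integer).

x' = [-3164/545, -1913/545, 1/109]
P' = [16141/545 10862/545 433/109; 10862/545 21149/545 2120/109; 433/109 2120/109 1313/109]

x̄ = F·x = [8, 2, 10]
P̄ = F·P·Fᵀ + Q = [125 58 73; 58 54 47; 73 47 62]
y = z − H·x̄ = [33]
S = H·P̄·Hᵀ + R = [545]
K = P̄·Hᵀ·S⁻¹ = [-228/545; -91/545; -33/109]
x' = x̄ + K·y = [-3164/545, -1913/545, 1/109]
P' = (I − K·H)·P̄ = [16141/545 10862/545 433/109; 10862/545 21149/545 2120/109; 433/109 2120/109 1313/109]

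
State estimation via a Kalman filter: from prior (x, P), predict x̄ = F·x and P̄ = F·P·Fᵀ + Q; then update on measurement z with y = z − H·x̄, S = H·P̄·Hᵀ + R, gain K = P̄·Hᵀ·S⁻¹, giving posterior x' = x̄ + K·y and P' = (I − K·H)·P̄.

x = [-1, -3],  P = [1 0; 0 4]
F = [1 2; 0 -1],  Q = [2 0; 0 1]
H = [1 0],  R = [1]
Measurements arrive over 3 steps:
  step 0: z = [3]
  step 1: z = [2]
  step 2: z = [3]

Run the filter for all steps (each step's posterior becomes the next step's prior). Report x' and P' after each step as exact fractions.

step 0: x̄ = F·x = [-7, 3]
step 0: P̄ = F·P·Fᵀ + Q = [19 -8; -8 5]
step 0: y = z − H·x̄ = [10]
step 0: S = H·P̄·Hᵀ + R = [20]
step 0: K = P̄·Hᵀ·S⁻¹ = [19/20; -2/5]
step 0: x' = x̄ + K·y = [5/2, -1]
step 0: P' = (I − K·H)·P̄ = [19/20 -2/5; -2/5 9/5]
step 1: x̄ = F·x = [1/2, 1]
step 1: P̄ = F·P·Fᵀ + Q = [171/20 -16/5; -16/5 14/5]
step 1: y = z − H·x̄ = [3/2]
step 1: S = H·P̄·Hᵀ + R = [191/20]
step 1: K = P̄·Hᵀ·S⁻¹ = [171/191; -64/191]
step 1: x' = x̄ + K·y = [352/191, 95/191]
step 1: P' = (I − K·H)·P̄ = [171/191 -64/191; -64/191 330/191]
step 2: x̄ = F·x = [542/191, -95/191]
step 2: P̄ = F·P·Fᵀ + Q = [1617/191 -596/191; -596/191 521/191]
step 2: y = z − H·x̄ = [31/191]
step 2: S = H·P̄·Hᵀ + R = [1808/191]
step 2: K = P̄·Hᵀ·S⁻¹ = [1617/1808; -149/452]
step 2: x' = x̄ + K·y = [5393/1808, -249/452]
step 2: P' = (I − K·H)·P̄ = [1617/1808 -149/452; -149/452 192/113]

step 0: x' = [5/2, -1], P' = [19/20 -2/5; -2/5 9/5]
step 1: x' = [352/191, 95/191], P' = [171/191 -64/191; -64/191 330/191]
step 2: x' = [5393/1808, -249/452], P' = [1617/1808 -149/452; -149/452 192/113]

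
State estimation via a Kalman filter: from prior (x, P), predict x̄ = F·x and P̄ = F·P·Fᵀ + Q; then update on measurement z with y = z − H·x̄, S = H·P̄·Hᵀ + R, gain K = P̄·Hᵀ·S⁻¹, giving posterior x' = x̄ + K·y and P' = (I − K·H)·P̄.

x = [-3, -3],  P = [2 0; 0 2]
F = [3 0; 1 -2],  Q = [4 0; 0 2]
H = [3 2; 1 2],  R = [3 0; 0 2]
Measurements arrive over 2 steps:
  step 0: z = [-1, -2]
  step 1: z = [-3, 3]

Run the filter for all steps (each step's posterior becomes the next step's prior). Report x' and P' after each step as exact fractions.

step 0: x' = [-545/762, -1/254], P' = [391/381 -113/127; -113/127 135/127]
step 1: x' = [-516702/249583, 503370/249583], P' = [583418/748749 -159534/249583; -159534/249583 201864/249583]

step 0: x̄ = F·x = [-9, 3]
step 0: P̄ = F·P·Fᵀ + Q = [22 6; 6 12]
step 0: y = z − H·x̄ = [20, 1]
step 0: S = H·P̄·Hᵀ + R = [321 162; 162 96]
step 0: K = P̄·Hᵀ·S⁻¹ = [55/127 -287/762; -23/127 157/254]
step 0: x' = x̄ + K·y = [-545/762, -1/254]
step 0: P' = (I − K·H)·P̄ = [391/381 -113/127; -113/127 135/127]
step 1: x̄ = F·x = [-545/254, -539/762]
step 1: P̄ = F·P·Fᵀ + Q = [1681/127 1069/127; 1069/127 4129/381]
step 1: y = z − H·x̄ = [3697/762, 4999/762]
step 1: S = H·P̄·Hᵀ + R = [101530/381 57301/381; 57301/381 35149/381]
step 1: K = P̄·Hᵀ·S⁻¹ = [264350/748749 -186893/748749; -24958/249583 122097/249583]
step 1: x' = x̄ + K·y = [-516702/249583, 503370/249583]
step 1: P' = (I − K·H)·P̄ = [583418/748749 -159534/249583; -159534/249583 201864/249583]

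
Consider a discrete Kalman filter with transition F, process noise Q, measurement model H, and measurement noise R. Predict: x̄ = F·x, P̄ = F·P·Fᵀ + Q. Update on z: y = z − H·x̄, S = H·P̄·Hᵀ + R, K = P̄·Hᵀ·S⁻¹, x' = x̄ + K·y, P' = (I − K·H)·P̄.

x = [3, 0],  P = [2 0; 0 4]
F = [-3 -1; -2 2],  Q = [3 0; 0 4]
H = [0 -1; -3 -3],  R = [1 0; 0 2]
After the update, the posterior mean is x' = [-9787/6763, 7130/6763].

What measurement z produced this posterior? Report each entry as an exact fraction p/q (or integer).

z = [-1, 1]

x̄ = F·x = [-9, -6]
P̄ = F·P·Fᵀ + Q = [25 4; 4 28]
S = H·P̄·Hᵀ + R = [29 96; 96 551]
K = P̄·Hᵀ·S⁻¹ = [6148/6763 -2139/6763; -6212/6763 -96/6763]
x' − x̄ = [51080/6763, 47708/6763] = K·y
y = (KᵀK)⁻¹·Kᵀ·(x' − x̄) = [-7, -44]
z = y + H·x̄ = [-7, -44] + [6, 45] = [-1, 1]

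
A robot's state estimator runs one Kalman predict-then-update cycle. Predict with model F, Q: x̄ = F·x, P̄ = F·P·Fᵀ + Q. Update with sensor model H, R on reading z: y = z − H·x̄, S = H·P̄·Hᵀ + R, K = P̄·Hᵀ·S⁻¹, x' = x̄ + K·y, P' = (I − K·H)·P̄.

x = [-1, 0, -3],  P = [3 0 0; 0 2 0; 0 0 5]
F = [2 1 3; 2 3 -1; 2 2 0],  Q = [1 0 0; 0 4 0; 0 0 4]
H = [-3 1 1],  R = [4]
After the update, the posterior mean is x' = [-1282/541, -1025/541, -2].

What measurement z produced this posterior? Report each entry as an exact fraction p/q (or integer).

z = [3]

x̄ = F·x = [-11, 1, -2]
P̄ = F·P·Fᵀ + Q = [60 3 16; 3 39 24; 16 24 24]
S = H·P̄·Hᵀ + R = [541]
K = P̄·Hᵀ·S⁻¹ = [-161/541; 54/541; 0]
x' − x̄ = [4669/541, -1566/541, 0] = K·y
y = (KᵀK)⁻¹·Kᵀ·(x' − x̄) = [-29]
z = y + H·x̄ = [-29] + [32] = [3]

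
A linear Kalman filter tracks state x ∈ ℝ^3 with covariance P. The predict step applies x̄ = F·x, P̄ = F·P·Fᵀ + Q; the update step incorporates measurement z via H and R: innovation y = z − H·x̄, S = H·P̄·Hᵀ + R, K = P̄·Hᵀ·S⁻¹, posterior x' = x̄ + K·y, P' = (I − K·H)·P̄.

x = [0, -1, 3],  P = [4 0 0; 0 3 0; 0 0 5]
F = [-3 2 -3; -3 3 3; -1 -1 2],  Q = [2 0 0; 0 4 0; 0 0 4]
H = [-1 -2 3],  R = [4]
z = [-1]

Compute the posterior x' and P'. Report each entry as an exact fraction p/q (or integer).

x' = [-565/122, 3237/305, 3199/610]
P' = [4745/122 -1930/61 -1041/122; -1930/61 25182/305 13482/305; -1041/122 13482/305 16309/610]

x̄ = F·x = [-11, 6, 7]
P̄ = F·P·Fᵀ + Q = [95 9 -24; 9 112 33; -24 33 31]
y = z − H·x̄ = [-21]
S = H·P̄·Hᵀ + R = [610]
K = P̄·Hᵀ·S⁻¹ = [-37/122; -67/305; 51/610]
x' = x̄ + K·y = [-565/122, 3237/305, 3199/610]
P' = (I − K·H)·P̄ = [4745/122 -1930/61 -1041/122; -1930/61 25182/305 13482/305; -1041/122 13482/305 16309/610]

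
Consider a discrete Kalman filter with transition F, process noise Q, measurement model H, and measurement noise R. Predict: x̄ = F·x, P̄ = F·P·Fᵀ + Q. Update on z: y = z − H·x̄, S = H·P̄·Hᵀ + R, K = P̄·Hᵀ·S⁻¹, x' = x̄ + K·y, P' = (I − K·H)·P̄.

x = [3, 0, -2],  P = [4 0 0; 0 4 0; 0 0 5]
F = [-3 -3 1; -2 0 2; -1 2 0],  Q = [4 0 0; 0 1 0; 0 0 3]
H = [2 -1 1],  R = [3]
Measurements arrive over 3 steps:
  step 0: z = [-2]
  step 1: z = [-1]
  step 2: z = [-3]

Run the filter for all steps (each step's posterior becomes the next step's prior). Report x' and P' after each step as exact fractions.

step 0: x̄ = F·x = [-11, -10, -3]
step 0: P̄ = F·P·Fᵀ + Q = [81 34 -12; 34 37 8; -12 8 23]
step 0: y = z − H·x̄ = [13]
step 0: S = H·P̄·Hᵀ + R = [187]
step 0: K = P̄·Hᵀ·S⁻¹ = [116/187; 39/187; -9/187]
step 0: x' = x̄ + K·y = [-549/187, -1363/187, -678/187]
step 0: P' = (I − K·H)·P̄ = [1691/187 1834/187 -1200/187; 1834/187 5398/187 1847/187; -1200/187 1847/187 4220/187]
step 1: x̄ = F·x = [5058/187, -258/187, -2177/187]
step 1: P̄ = F·P·Fᵀ + Q = [97899/187 28108/187 -27923/187; 28108/187 33431/187 5834/187; -27923/187 5834/187 16508/187]
step 1: y = z − H·x̄ = [-8384/187]
step 1: S = H·P̄·Hᵀ + R = [206304/187]
step 1: K = P̄·Hᵀ·S⁻¹ = [46589/68768; 28619/206304; -11293/51576]
step 1: x' = x̄ + K·y = [-7148/2149, -48992/6447, -11765/6447]
step 1: P' = (I − K·H)·P̄ = [1180287/68768 3206419/68768 246403/17192; 3206419/68768 32502149/206304 3337373/51576; 246403/17192 3337373/51576 456269/12894]
step 2: x̄ = F·x = [199543/6447, 19358/6447, -76540/6447]
step 2: P̄ = F·P·Fᵀ + Q = [101955317/51576 -2547581/51576 -94752967/103152; -2547581/51576 4979069/51576 8044495/103152; -94752967/103152 8044495/103152 95691341/206304]
step 2: y = z − H·x̄ = [-322529/6447]
step 2: S = H·P̄·Hᵀ + R = [998071181/206304]
step 2: K = P̄·Hᵀ·S⁻¹ = [636326926/998071181; -24207934/998071181; -299409517/998071181]
step 2: x' = x̄ + K·y = [-942418093/998071181, 4207914172/998071181, 3129499599/998071181]
step 2: P' = (I − K·H)·P̄ = [10289174408/998071181 25367862560/998071181 6698494522/998071181; 25367862560/998071181 93511696525/998071181 42703347603/998071181; 6698494522/998071181 42703347603/998071181 28408130008/998071181]

step 0: x' = [-549/187, -1363/187, -678/187], P' = [1691/187 1834/187 -1200/187; 1834/187 5398/187 1847/187; -1200/187 1847/187 4220/187]
step 1: x' = [-7148/2149, -48992/6447, -11765/6447], P' = [1180287/68768 3206419/68768 246403/17192; 3206419/68768 32502149/206304 3337373/51576; 246403/17192 3337373/51576 456269/12894]
step 2: x' = [-942418093/998071181, 4207914172/998071181, 3129499599/998071181], P' = [10289174408/998071181 25367862560/998071181 6698494522/998071181; 25367862560/998071181 93511696525/998071181 42703347603/998071181; 6698494522/998071181 42703347603/998071181 28408130008/998071181]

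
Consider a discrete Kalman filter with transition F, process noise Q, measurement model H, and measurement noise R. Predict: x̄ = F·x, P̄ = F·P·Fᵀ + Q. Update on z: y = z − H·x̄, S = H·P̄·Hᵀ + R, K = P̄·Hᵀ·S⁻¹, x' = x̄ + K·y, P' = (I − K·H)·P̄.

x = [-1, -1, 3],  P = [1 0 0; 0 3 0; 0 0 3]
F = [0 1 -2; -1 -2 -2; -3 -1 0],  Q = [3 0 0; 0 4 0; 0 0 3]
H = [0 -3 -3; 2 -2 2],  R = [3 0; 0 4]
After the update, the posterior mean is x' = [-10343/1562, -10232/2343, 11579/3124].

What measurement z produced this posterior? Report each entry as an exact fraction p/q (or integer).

z = [2, 3]

x̄ = F·x = [-7, -3, 4]
P̄ = F·P·Fᵀ + Q = [18 6 -3; 6 29 9; -3 9 15]
S = H·P̄·Hᵀ + R = [561 66; 66 108]
K = P̄·Hᵀ·S⁻¹ = [-30/781 27/142; -436/2343 -31/213; -227/1562 41/284]
x' − x̄ = [591/1562, -3203/2343, -917/3124] = K·y
y = (KᵀK)⁻¹·Kᵀ·(x' − x̄) = [5, 3]
z = y + H·x̄ = [5, 3] + [-3, 0] = [2, 3]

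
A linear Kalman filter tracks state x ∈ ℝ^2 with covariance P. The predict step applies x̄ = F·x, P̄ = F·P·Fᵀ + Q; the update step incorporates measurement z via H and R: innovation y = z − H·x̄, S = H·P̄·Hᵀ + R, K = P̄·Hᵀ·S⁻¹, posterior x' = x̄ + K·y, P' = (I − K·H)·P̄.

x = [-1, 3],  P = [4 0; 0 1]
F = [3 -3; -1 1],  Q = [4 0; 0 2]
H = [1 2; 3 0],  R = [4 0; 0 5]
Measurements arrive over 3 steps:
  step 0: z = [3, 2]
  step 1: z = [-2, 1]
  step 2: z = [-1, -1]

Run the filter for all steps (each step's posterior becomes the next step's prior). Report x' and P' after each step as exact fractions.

step 0: x̄ = F·x = [-12, 4]
step 0: P̄ = F·P·Fᵀ + Q = [49 -15; -15 7]
step 0: y = z − H·x̄ = [7, 38]
step 0: S = H·P̄·Hᵀ + R = [21 57; 57 446]
step 0: K = P̄·Hᵀ·S⁻¹ = [95/6117 668/2039; 2119/6117 -296/2039]
step 0: x' = x̄ + K·y = [3413/6117, 5557/6117]
step 0: P' = (I − K·H)·P̄ = [3340/6117 -1480/6117; -1480/6117 4978/6117]
step 1: x̄ = F·x = [-2144/2039, 2144/6117]
step 1: P̄ = F·P·Fᵀ + Q = [41990/2039 -11278/2039; -11278/2039 23512/6117]
step 1: y = z − H·x̄ = [-10090/6117, 8471/2039]
step 1: S = H·P̄·Hᵀ + R = [109150/6117 58302/2039; 58302/2039 388105/2039]
step 1: K = P̄·Hᵀ·S⁻¹ = [145755/7887271 2538132/7887271; 2706443/7887271 -1094160/7887271]
step 1: x' = x̄ + K·y = [2010782/7887271, -6245478/7887271]
step 1: P' = (I − K·H)·P̄ = [4230220/7887271 -1823600/7887271; -1823600/7887271 6324686/7887271]
step 2: x̄ = F·x = [24768780/7887271, -8256260/7887271]
step 2: P̄ = F·P·Fᵀ + Q = [159368038/7887271 -42606318/7887271; -42606318/7887271 29976648/7887271]
step 2: y = z − H·x̄ = [-16143531/7887271, -82193611/7887271]
step 2: S = H·P̄·Hᵀ + R = [140398442/7887271 222466206/7887271; 222466206/7887271 1473748697/7887271]
step 2: K = P̄·Hᵀ·S⁻¹ = [185388505/9979421789 3209475228/9979421789; 3423267945/9979421789 -1382271408/9979421789]
step 2: x' = x̄ + K·y = [-2486675133/9979421789, -3048260257/9979421789]
step 2: P' = (I − K·H)·P̄ = [5349125380/9979421789 -2303785680/9979421789; -2303785680/9979421789 7998428730/9979421789]

step 0: x' = [3413/6117, 5557/6117], P' = [3340/6117 -1480/6117; -1480/6117 4978/6117]
step 1: x' = [2010782/7887271, -6245478/7887271], P' = [4230220/7887271 -1823600/7887271; -1823600/7887271 6324686/7887271]
step 2: x' = [-2486675133/9979421789, -3048260257/9979421789], P' = [5349125380/9979421789 -2303785680/9979421789; -2303785680/9979421789 7998428730/9979421789]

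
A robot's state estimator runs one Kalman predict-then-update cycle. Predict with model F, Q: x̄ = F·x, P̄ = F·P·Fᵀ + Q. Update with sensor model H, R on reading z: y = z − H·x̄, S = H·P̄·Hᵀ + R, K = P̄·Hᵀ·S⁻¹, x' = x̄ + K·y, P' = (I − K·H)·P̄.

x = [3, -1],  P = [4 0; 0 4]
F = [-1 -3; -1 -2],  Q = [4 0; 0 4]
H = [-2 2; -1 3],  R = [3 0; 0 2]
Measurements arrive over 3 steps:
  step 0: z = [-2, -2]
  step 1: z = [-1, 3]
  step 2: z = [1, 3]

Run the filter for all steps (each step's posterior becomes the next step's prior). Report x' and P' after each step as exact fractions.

step 0: x' = [1148/2365, -1211/2365], P' = [4892/2365 2396/2365; 2396/2365 1568/2365]
step 1: x' = [5064763/2365939, 3982382/2365939], P' = [4593960/2365939 2247768/2365939; 2247768/2365939 1494048/2365939]
step 2: x' = [-140964293/2262721021, 1805242221/2262721021], P' = [4375007188/2262721021 2139665368/2262721021; 2139665368/2262721021 1423428772/2262721021]

step 0: x̄ = F·x = [0, -1]
step 0: P̄ = F·P·Fᵀ + Q = [44 28; 28 24]
step 0: y = z − H·x̄ = [0, 1]
step 0: S = H·P̄·Hᵀ + R = [51 8; 8 94]
step 0: K = P̄·Hᵀ·S⁻¹ = [-1664/2365 1148/2365; -552/2365 1154/2365]
step 0: x' = x̄ + K·y = [1148/2365, -1211/2365]
step 0: P' = (I − K·H)·P̄ = [4892/2365 2396/2365; 2396/2365 1568/2365]
step 1: x̄ = F·x = [497/473, 1274/2365]
step 1: P̄ = F·P·Fᵀ + Q = [8568/473 5256/473; 5256/473 30208/2365]
step 1: y = z − H·x̄ = [57/2365, 5758/2365]
step 1: S = H·P̄·Hᵀ + R = [89047/2365 56688/2365; 56688/2365 161762/2365]
step 1: K = P̄·Hᵀ·S⁻¹ = [-1564128/2365939 1074672/2365939; -502480/2365939 1117188/2365939]
step 1: x' = x̄ + K·y = [5064763/2365939, 3982382/2365939]
step 1: P' = (I − K·H)·P̄ = [4593960/2365939 2247768/2365939; 2247768/2365939 1494048/2365939]
step 2: x̄ = F·x = [-17011909/2365939, -13029527/2365939]
step 2: P̄ = F·P·Fᵀ + Q = [40990756/2365939 24797088/2365939; 24797088/2365939 29024980/2365939]
step 2: y = z − H·x̄ = [-5598825/2365939, 29174489/2365939]
step 2: S = H·P̄·Hᵀ + R = [88784057/2365939 57754688/2365939; 57754688/2365939 158164926/2365939]
step 2: K = P̄·Hᵀ·S⁻¹ = [-1490227880/2262721021 1021994458/2262721021; -477491064/2262721021 1065310474/2262721021]
step 2: x' = x̄ + K·y = [-140964293/2262721021, 1805242221/2262721021]
step 2: P' = (I − K·H)·P̄ = [4375007188/2262721021 2139665368/2262721021; 2139665368/2262721021 1423428772/2262721021]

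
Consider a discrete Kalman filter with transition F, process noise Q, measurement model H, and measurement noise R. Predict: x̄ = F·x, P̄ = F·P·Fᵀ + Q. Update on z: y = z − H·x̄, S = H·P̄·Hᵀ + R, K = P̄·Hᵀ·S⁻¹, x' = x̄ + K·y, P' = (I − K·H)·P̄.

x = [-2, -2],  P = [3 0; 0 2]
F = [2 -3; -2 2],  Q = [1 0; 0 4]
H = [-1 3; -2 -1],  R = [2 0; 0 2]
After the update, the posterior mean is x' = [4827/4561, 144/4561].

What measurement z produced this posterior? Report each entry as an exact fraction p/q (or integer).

z = [-1, -2]

x̄ = F·x = [2, 0]
P̄ = F·P·Fᵀ + Q = [31 -24; -24 24]
S = H·P̄·Hᵀ + R = [393 110; 110 54]
K = P̄·Hᵀ·S⁻¹ = [-691/4561 -1802/4561; 1272/4561 -564/4561]
x' − x̄ = [-4295/4561, 144/4561] = K·y
y = (KᵀK)⁻¹·Kᵀ·(x' − x̄) = [1, 2]
z = y + H·x̄ = [1, 2] + [-2, -4] = [-1, -2]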